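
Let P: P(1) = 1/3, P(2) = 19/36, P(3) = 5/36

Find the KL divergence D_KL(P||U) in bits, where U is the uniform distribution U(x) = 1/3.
0.1745 bits

U(i) = 1/3 for all i

D_KL(P||U) = Σ P(x) log₂(P(x) / (1/3))
           = Σ P(x) log₂(P(x)) + log₂(3)
           = log₂(3) - H(P)

H(P) = -Σ P(x) log₂(P(x)):
  -P(1)·log₂(P(1)) = -(1/3)·log₂(1/3) = 0.52832
  -P(2)·log₂(P(2)) = -(19/36)·log₂(19/36) = 0.48661
  -P(3)·log₂(P(3)) = -(5/36)·log₂(5/36) = 0.39556
H(P) = 0.52832 + 0.48661 + 0.39556 = 1.41049 bits

log₂(3) = 1.58496 bits

D_KL(P||U) = 1.58496 - 1.41049 = 0.17447 ≈ 0.1745 bits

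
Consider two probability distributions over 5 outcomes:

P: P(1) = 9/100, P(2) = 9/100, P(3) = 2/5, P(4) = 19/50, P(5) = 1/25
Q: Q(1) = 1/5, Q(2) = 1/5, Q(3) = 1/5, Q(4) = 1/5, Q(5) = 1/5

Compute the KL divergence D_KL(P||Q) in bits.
0.4516 bits

D_KL(P||Q) = Σ P(x) log₂(P(x)/Q(x))

Computing term by term:
  P(1)·log₂(P(1)/Q(1)) = (9/100)·log₂((9/100)/(1/5)) = -0.10368
  P(2)·log₂(P(2)/Q(2)) = (9/100)·log₂((9/100)/(1/5)) = -0.10368
  P(3)·log₂(P(3)/Q(3)) = (2/5)·log₂((2/5)/(1/5)) = 0.40000
  P(4)·log₂(P(4)/Q(4)) = (19/50)·log₂((19/50)/(1/5)) = 0.35188
  P(5)·log₂(P(5)/Q(5)) = (1/25)·log₂((1/25)/(1/5)) = -0.09288

D_KL(P||Q) = -0.10368 - 0.10368 + 0.40000 + 0.35188 - 0.09288 = 0.45164 ≈ 0.4516 bits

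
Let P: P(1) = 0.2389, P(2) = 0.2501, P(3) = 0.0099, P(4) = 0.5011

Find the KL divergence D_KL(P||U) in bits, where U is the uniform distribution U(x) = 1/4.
0.4411 bits

U(i) = 1/4 for all i

D_KL(P||U) = Σ P(x) log₂(P(x) / (1/4))
           = Σ P(x) log₂(P(x)) + log₂(4)
           = log₂(4) - H(P)

H(P) = -Σ P(x) log₂(P(x)):
  -P(1)·log₂(P(1)) = -(0.2389)·log₂(0.2389) = 0.49345
  -P(2)·log₂(P(2)) = -(0.2501)·log₂(0.2501) = 0.50006
  -P(3)·log₂(P(3)) = -(0.0099)·log₂(0.0099) = 0.06592
  -P(4)·log₂(P(4)) = -(0.5011)·log₂(0.5011) = 0.49951
H(P) = 0.49345 + 0.50006 + 0.06592 + 0.49951 = 1.55894 bits

log₂(4) = 2.00000 bits

D_KL(P||U) = 2.00000 - 1.55894 = 0.44106 ≈ 0.4411 bits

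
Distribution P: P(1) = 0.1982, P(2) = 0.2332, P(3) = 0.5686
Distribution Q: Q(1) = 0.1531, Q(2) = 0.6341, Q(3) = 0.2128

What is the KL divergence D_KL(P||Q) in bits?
0.5435 bits

D_KL(P||Q) = Σ P(x) log₂(P(x)/Q(x))

Computing term by term:
  P(1)·log₂(P(1)/Q(1)) = 0.1982·log₂(0.1982/0.1531) = 0.07383
  P(2)·log₂(P(2)/Q(2)) = 0.2332·log₂(0.2332/0.6341) = -0.33654
  P(3)·log₂(P(3)/Q(3)) = 0.5686·log₂(0.5686/0.2128) = 0.80623

D_KL(P||Q) = 0.07383 - 0.33654 + 0.80623 = 0.54352 ≈ 0.5435 bits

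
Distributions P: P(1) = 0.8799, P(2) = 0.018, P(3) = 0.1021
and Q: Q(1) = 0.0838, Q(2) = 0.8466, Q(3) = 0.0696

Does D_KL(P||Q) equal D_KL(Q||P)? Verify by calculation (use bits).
D_KL(P||Q) = 2.9413 bits, D_KL(Q||P) = 4.3806 bits. No — D_KL(P||Q) ≠ D_KL(Q||P) for this pair.

D_KL(P||Q) = Σ P(x) log₂(P(x)/Q(x))

Computing term by term:
  P(1)·log₂(P(1)/Q(1)) = 0.8799·log₂(0.8799/0.0838) = 2.98490
  P(2)·log₂(P(2)/Q(2)) = 0.018·log₂(0.018/0.8466) = -0.10000
  P(3)·log₂(P(3)/Q(3)) = 0.1021·log₂(0.1021/0.0696) = 0.05644

D_KL(P||Q) = 2.98490 - 0.10000 + 0.05644 = 2.94134 ≈ 2.9413 bits

D_KL(Q||P) = Σ Q(x) log₂(Q(x)/P(x))

Computing term by term:
  Q(1)·log₂(Q(1)/P(1)) = 0.0838·log₂(0.0838/0.8799) = -0.28428
  Q(2)·log₂(Q(2)/P(2)) = 0.8466·log₂(0.8466/0.018) = 4.70338
  Q(3)·log₂(Q(3)/P(3)) = 0.0696·log₂(0.0696/0.1021) = -0.03848

D_KL(Q||P) = -0.28428 + 4.70338 - 0.03848 = 4.38062 ≈ 4.3806 bits

These are NOT equal (difference: 1.4393 bits). KL divergence is asymmetric: D_KL(P||Q) ≠ D_KL(Q||P) in general.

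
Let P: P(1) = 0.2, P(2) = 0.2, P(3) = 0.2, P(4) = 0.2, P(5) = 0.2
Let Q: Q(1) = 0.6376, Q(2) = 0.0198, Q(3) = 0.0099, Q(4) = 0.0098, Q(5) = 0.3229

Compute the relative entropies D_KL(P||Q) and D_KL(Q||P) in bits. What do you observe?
D_KL(P||Q) = 1.9320 bits, D_KL(Q||P) = 1.1380 bits. The two directions give different values (D_KL(P||Q) exceeds D_KL(Q||P) by 0.7940 bits): KL divergence is asymmetric.

D_KL(P||Q) = Σ P(x) log₂(P(x)/Q(x))

Computing term by term:
  P(1)·log₂(P(1)/Q(1)) = 0.2·log₂(0.2/0.6376) = -0.33453
  P(2)·log₂(P(2)/Q(2)) = 0.2·log₂(0.2/0.0198) = 0.66729
  P(3)·log₂(P(3)/Q(3)) = 0.2·log₂(0.2/0.0099) = 0.86729
  P(4)·log₂(P(4)/Q(4)) = 0.2·log₂(0.2/0.0098) = 0.87021
  P(5)·log₂(P(5)/Q(5)) = 0.2·log₂(0.2/0.3229) = -0.13822

D_KL(P||Q) = -0.33453 + 0.66729 + 0.86729 + 0.87021 - 0.13822 = 1.93204 ≈ 1.9320 bits

D_KL(Q||P) = Σ Q(x) log₂(Q(x)/P(x))

Computing term by term:
  Q(1)·log₂(Q(1)/P(1)) = 0.6376·log₂(0.6376/0.2) = 1.06648
  Q(2)·log₂(Q(2)/P(2)) = 0.0198·log₂(0.0198/0.2) = -0.06606
  Q(3)·log₂(Q(3)/P(3)) = 0.0099·log₂(0.0099/0.2) = -0.04293
  Q(4)·log₂(Q(4)/P(4)) = 0.0098·log₂(0.0098/0.2) = -0.04264
  Q(5)·log₂(Q(5)/P(5)) = 0.3229·log₂(0.3229/0.2) = 0.22315

D_KL(Q||P) = 1.06648 - 0.06606 - 0.04293 - 0.04264 + 0.22315 = 1.13800 ≈ 1.1380 bits

These are NOT equal (difference: 0.7940 bits). KL divergence is asymmetric: D_KL(P||Q) ≠ D_KL(Q||P) in general.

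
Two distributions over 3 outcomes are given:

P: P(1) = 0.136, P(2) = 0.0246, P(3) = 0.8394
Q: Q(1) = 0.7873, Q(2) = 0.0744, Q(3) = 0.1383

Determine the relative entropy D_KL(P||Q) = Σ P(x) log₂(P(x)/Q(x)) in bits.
1.7999 bits

D_KL(P||Q) = Σ P(x) log₂(P(x)/Q(x))

Computing term by term:
  P(1)·log₂(P(1)/Q(1)) = 0.136·log₂(0.136/0.7873) = -0.34453
  P(2)·log₂(P(2)/Q(2)) = 0.0246·log₂(0.0246/0.0744) = -0.03928
  P(3)·log₂(P(3)/Q(3)) = 0.8394·log₂(0.8394/0.1383) = 2.18375

D_KL(P||Q) = -0.34453 - 0.03928 + 2.18375 = 1.79994 ≈ 1.7999 bits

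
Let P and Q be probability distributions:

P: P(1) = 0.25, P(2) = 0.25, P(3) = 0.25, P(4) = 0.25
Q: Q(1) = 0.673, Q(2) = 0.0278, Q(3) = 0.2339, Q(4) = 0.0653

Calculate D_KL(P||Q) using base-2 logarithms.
0.9432 bits

D_KL(P||Q) = Σ P(x) log₂(P(x)/Q(x))

Computing term by term:
  P(1)·log₂(P(1)/Q(1)) = 0.25·log₂(0.25/0.673) = -0.35717
  P(2)·log₂(P(2)/Q(2)) = 0.25·log₂(0.25/0.0278) = 0.79219
  P(3)·log₂(P(3)/Q(3)) = 0.25·log₂(0.25/0.2339) = 0.02401
  P(4)·log₂(P(4)/Q(4)) = 0.25·log₂(0.25/0.0653) = 0.48419

D_KL(P||Q) = -0.35717 + 0.79219 + 0.02401 + 0.48419 = 0.94322 ≈ 0.9432 bits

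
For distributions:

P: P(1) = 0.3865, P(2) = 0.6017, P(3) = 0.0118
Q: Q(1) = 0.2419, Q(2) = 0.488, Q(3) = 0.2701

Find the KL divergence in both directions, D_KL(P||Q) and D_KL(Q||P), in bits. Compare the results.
D_KL(P||Q) = 0.3898 bits, D_KL(Q||P) = 0.9089 bits. D_KL(Q||P) is larger than D_KL(P||Q) by 0.5191 bits; the two directions differ.

D_KL(P||Q) = Σ P(x) log₂(P(x)/Q(x))

Computing term by term:
  P(1)·log₂(P(1)/Q(1)) = 0.3865·log₂(0.3865/0.2419) = 0.26130
  P(2)·log₂(P(2)/Q(2)) = 0.6017·log₂(0.6017/0.488) = 0.18181
  P(3)·log₂(P(3)/Q(3)) = 0.0118·log₂(0.0118/0.2701) = -0.05330

D_KL(P||Q) = 0.26130 + 0.18181 - 0.05330 = 0.38981 ≈ 0.3898 bits

D_KL(Q||P) = Σ Q(x) log₂(Q(x)/P(x))

Computing term by term:
  Q(1)·log₂(Q(1)/P(1)) = 0.2419·log₂(0.2419/0.3865) = -0.16354
  Q(2)·log₂(Q(2)/P(2)) = 0.488·log₂(0.488/0.6017) = -0.14746
  Q(3)·log₂(Q(3)/P(3)) = 0.2701·log₂(0.2701/0.0118) = 1.21994

D_KL(Q||P) = -0.16354 - 0.14746 + 1.21994 = 0.90894 ≈ 0.9089 bits

These are NOT equal (difference: 0.5191 bits). KL divergence is asymmetric: D_KL(P||Q) ≠ D_KL(Q||P) in general.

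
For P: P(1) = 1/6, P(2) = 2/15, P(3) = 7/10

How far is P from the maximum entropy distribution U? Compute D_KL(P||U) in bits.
0.4063 bits

U(i) = 1/3 for all i

D_KL(P||U) = Σ P(x) log₂(P(x) / (1/3))
           = Σ P(x) log₂(P(x)) + log₂(3)
           = log₂(3) - H(P)

H(P) = -Σ P(x) log₂(P(x)):
  -P(1)·log₂(P(1)) = -(1/6)·log₂(1/6) = 0.43083
  -P(2)·log₂(P(2)) = -(2/15)·log₂(2/15) = 0.38759
  -P(3)·log₂(P(3)) = -(7/10)·log₂(7/10) = 0.36020
H(P) = 0.43083 + 0.38759 + 0.36020 = 1.17862 bits

log₂(3) = 1.58496 bits

D_KL(P||U) = 1.58496 - 1.17862 = 0.40634 ≈ 0.4063 bits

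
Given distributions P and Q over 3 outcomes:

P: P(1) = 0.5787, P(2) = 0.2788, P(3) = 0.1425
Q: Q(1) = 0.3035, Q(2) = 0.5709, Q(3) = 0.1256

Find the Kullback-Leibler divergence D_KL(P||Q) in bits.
0.2765 bits

D_KL(P||Q) = Σ P(x) log₂(P(x)/Q(x))

Computing term by term:
  P(1)·log₂(P(1)/Q(1)) = 0.5787·log₂(0.5787/0.3035) = 0.53884
  P(2)·log₂(P(2)/Q(2)) = 0.2788·log₂(0.2788/0.5709) = -0.28828
  P(3)·log₂(P(3)/Q(3)) = 0.1425·log₂(0.1425/0.1256) = 0.02595

D_KL(P||Q) = 0.53884 - 0.28828 + 0.02595 = 0.27651 ≈ 0.2765 bits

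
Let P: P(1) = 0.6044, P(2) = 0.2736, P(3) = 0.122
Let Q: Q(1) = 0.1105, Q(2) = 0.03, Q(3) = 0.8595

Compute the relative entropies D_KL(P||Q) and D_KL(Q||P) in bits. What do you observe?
D_KL(P||Q) = 2.0106 bits, D_KL(Q||P) = 2.0543 bits. The two directions give different values (D_KL(Q||P) exceeds D_KL(P||Q) by 0.0437 bits): KL divergence is asymmetric.

D_KL(P||Q) = Σ P(x) log₂(P(x)/Q(x))

Computing term by term:
  P(1)·log₂(P(1)/Q(1)) = 0.6044·log₂(0.6044/0.1105) = 1.48166
  P(2)·log₂(P(2)/Q(2)) = 0.2736·log₂(0.2736/0.03) = 0.87252
  P(3)·log₂(P(3)/Q(3)) = 0.122·log₂(0.122/0.8595) = -0.34363

D_KL(P||Q) = 1.48166 + 0.87252 - 0.34363 = 2.01055 ≈ 2.0106 bits

D_KL(Q||P) = Σ Q(x) log₂(Q(x)/P(x))

Computing term by term:
  Q(1)·log₂(Q(1)/P(1)) = 0.1105·log₂(0.1105/0.6044) = -0.27089
  Q(2)·log₂(Q(2)/P(2)) = 0.03·log₂(0.03/0.2736) = -0.09567
  Q(3)·log₂(Q(3)/P(3)) = 0.8595·log₂(0.8595/0.122) = 2.42088

D_KL(Q||P) = -0.27089 - 0.09567 + 2.42088 = 2.05432 ≈ 2.0543 bits

These are NOT equal (difference: 0.0437 bits). KL divergence is asymmetric: D_KL(P||Q) ≠ D_KL(Q||P) in general.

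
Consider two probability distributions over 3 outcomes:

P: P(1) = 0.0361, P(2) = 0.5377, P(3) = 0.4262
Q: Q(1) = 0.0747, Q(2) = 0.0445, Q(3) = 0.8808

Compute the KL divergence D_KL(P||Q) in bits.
1.4488 bits

D_KL(P||Q) = Σ P(x) log₂(P(x)/Q(x))

Computing term by term:
  P(1)·log₂(P(1)/Q(1)) = 0.0361·log₂(0.0361/0.0747) = -0.03787
  P(2)·log₂(P(2)/Q(2)) = 0.5377·log₂(0.5377/0.0445) = 1.93299
  P(3)·log₂(P(3)/Q(3)) = 0.4262·log₂(0.4262/0.8808) = -0.44635

D_KL(P||Q) = -0.03787 + 1.93299 - 0.44635 = 1.44877 ≈ 1.4488 bits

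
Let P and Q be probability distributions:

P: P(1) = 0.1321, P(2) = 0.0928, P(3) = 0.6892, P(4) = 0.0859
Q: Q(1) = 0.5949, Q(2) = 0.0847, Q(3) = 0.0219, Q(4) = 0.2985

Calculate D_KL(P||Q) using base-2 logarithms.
3.0005 bits

D_KL(P||Q) = Σ P(x) log₂(P(x)/Q(x))

Computing term by term:
  P(1)·log₂(P(1)/Q(1)) = 0.1321·log₂(0.1321/0.5949) = -0.28679
  P(2)·log₂(P(2)/Q(2)) = 0.0928·log₂(0.0928/0.0847) = 0.01223
  P(3)·log₂(P(3)/Q(3)) = 0.6892·log₂(0.6892/0.0219) = 3.42940
  P(4)·log₂(P(4)/Q(4)) = 0.0859·log₂(0.0859/0.2985) = -0.15436

D_KL(P||Q) = -0.28679 + 0.01223 + 3.42940 - 0.15436 = 3.00048 ≈ 3.0005 bits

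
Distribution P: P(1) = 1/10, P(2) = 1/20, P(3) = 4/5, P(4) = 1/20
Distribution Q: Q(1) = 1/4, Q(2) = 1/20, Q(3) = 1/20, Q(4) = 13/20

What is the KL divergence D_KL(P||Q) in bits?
2.8828 bits

D_KL(P||Q) = Σ P(x) log₂(P(x)/Q(x))

Computing term by term:
  P(1)·log₂(P(1)/Q(1)) = (1/10)·log₂((1/10)/(1/4)) = -0.13219
  P(2)·log₂(P(2)/Q(2)) = (1/20)·log₂((1/20)/(1/20)) = 0.00000
  P(3)·log₂(P(3)/Q(3)) = (4/5)·log₂((4/5)/(1/20)) = 3.20000
  P(4)·log₂(P(4)/Q(4)) = (1/20)·log₂((1/20)/(13/20)) = -0.18502

D_KL(P||Q) = -0.13219 + 0.00000 + 3.20000 - 0.18502 = 2.88279 ≈ 2.8828 bits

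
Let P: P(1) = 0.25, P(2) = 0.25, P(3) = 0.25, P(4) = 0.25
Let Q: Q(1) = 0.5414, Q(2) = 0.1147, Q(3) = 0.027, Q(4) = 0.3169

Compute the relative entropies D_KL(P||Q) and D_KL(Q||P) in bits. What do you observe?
D_KL(P||Q) = 0.7195 bits, D_KL(Q||P) = 0.4963 bits. The two directions give different values (D_KL(P||Q) exceeds D_KL(Q||P) by 0.2232 bits): KL divergence is asymmetric.

D_KL(P||Q) = Σ P(x) log₂(P(x)/Q(x))

Computing term by term:
  P(1)·log₂(P(1)/Q(1)) = 0.25·log₂(0.25/0.5414) = -0.27869
  P(2)·log₂(P(2)/Q(2)) = 0.25·log₂(0.25/0.1147) = 0.28102
  P(3)·log₂(P(3)/Q(3)) = 0.25·log₂(0.25/0.027) = 0.80272
  P(4)·log₂(P(4)/Q(4)) = 0.25·log₂(0.25/0.3169) = -0.08552

D_KL(P||Q) = -0.27869 + 0.28102 + 0.80272 - 0.08552 = 0.71953 ≈ 0.7195 bits

D_KL(Q||P) = Σ Q(x) log₂(Q(x)/P(x))

Computing term by term:
  Q(1)·log₂(Q(1)/P(1)) = 0.5414·log₂(0.5414/0.25) = 0.60353
  Q(2)·log₂(Q(2)/P(2)) = 0.1147·log₂(0.1147/0.25) = -0.12893
  Q(3)·log₂(Q(3)/P(3)) = 0.027·log₂(0.027/0.25) = -0.08669
  Q(4)·log₂(Q(4)/P(4)) = 0.3169·log₂(0.3169/0.25) = 0.10841

D_KL(Q||P) = 0.60353 - 0.12893 - 0.08669 + 0.10841 = 0.49632 ≈ 0.4963 bits

These are NOT equal (difference: 0.2232 bits). KL divergence is asymmetric: D_KL(P||Q) ≠ D_KL(Q||P) in general.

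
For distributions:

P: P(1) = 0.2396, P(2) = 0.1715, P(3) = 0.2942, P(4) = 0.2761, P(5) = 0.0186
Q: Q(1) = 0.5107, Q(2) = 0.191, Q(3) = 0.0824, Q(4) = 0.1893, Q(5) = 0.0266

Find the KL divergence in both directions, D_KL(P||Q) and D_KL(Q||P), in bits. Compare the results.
D_KL(P||Q) = 0.3927 bits, D_KL(Q||P) = 0.3466 bits. D_KL(P||Q) is larger than D_KL(Q||P) by 0.0461 bits; the two directions differ.

D_KL(P||Q) = Σ P(x) log₂(P(x)/Q(x))

Computing term by term:
  P(1)·log₂(P(1)/Q(1)) = 0.2396·log₂(0.2396/0.5107) = -0.26161
  P(2)·log₂(P(2)/Q(2)) = 0.1715·log₂(0.1715/0.191) = -0.02664
  P(3)·log₂(P(3)/Q(3)) = 0.2942·log₂(0.2942/0.0824) = 0.54018
  P(4)·log₂(P(4)/Q(4)) = 0.2761·log₂(0.2761/0.1893) = 0.15034
  P(5)·log₂(P(5)/Q(5)) = 0.0186·log₂(0.0186/0.0266) = -0.00960

D_KL(P||Q) = -0.26161 - 0.02664 + 0.54018 + 0.15034 - 0.00960 = 0.39267 ≈ 0.3927 bits

D_KL(Q||P) = Σ Q(x) log₂(Q(x)/P(x))

Computing term by term:
  Q(1)·log₂(Q(1)/P(1)) = 0.5107·log₂(0.5107/0.2396) = 0.55761
  Q(2)·log₂(Q(2)/P(2)) = 0.191·log₂(0.191/0.1715) = 0.02967
  Q(3)·log₂(Q(3)/P(3)) = 0.0824·log₂(0.0824/0.2942) = -0.15129
  Q(4)·log₂(Q(4)/P(4)) = 0.1893·log₂(0.1893/0.2761) = -0.10308
  Q(5)·log₂(Q(5)/P(5)) = 0.0266·log₂(0.0266/0.0186) = 0.01373

D_KL(Q||P) = 0.55761 + 0.02967 - 0.15129 - 0.10308 + 0.01373 = 0.34664 ≈ 0.3466 bits

These are NOT equal (difference: 0.0461 bits). KL divergence is asymmetric: D_KL(P||Q) ≠ D_KL(Q||P) in general.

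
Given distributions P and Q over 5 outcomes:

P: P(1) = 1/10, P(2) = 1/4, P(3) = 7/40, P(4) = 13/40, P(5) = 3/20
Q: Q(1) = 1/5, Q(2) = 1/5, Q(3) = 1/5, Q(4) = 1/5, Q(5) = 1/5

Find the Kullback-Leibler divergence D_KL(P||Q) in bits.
0.1122 bits

D_KL(P||Q) = Σ P(x) log₂(P(x)/Q(x))

Computing term by term:
  P(1)·log₂(P(1)/Q(1)) = (1/10)·log₂((1/10)/(1/5)) = -0.10000
  P(2)·log₂(P(2)/Q(2)) = (1/4)·log₂((1/4)/(1/5)) = 0.08048
  P(3)·log₂(P(3)/Q(3)) = (7/40)·log₂((7/40)/(1/5)) = -0.03371
  P(4)·log₂(P(4)/Q(4)) = (13/40)·log₂((13/40)/(1/5)) = 0.22764
  P(5)·log₂(P(5)/Q(5)) = (3/20)·log₂((3/20)/(1/5)) = -0.06226

D_KL(P||Q) = -0.10000 + 0.08048 - 0.03371 + 0.22764 - 0.06226 = 0.11215 ≈ 0.1122 bits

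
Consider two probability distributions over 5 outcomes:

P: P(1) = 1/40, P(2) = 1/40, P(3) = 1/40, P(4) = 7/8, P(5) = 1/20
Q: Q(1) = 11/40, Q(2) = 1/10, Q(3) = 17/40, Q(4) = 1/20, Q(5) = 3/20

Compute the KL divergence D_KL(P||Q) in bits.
3.2952 bits

D_KL(P||Q) = Σ P(x) log₂(P(x)/Q(x))

Computing term by term:
  P(1)·log₂(P(1)/Q(1)) = (1/40)·log₂((1/40)/(11/40)) = -0.08649
  P(2)·log₂(P(2)/Q(2)) = (1/40)·log₂((1/40)/(1/10)) = -0.05000
  P(3)·log₂(P(3)/Q(3)) = (1/40)·log₂((1/40)/(17/40)) = -0.10219
  P(4)·log₂(P(4)/Q(4)) = (7/8)·log₂((7/8)/(1/20)) = 3.61312
  P(5)·log₂(P(5)/Q(5)) = (1/20)·log₂((1/20)/(3/20)) = -0.07925

D_KL(P||Q) = -0.08649 - 0.05000 - 0.10219 + 3.61312 - 0.07925 = 3.29519 ≈ 3.2952 bits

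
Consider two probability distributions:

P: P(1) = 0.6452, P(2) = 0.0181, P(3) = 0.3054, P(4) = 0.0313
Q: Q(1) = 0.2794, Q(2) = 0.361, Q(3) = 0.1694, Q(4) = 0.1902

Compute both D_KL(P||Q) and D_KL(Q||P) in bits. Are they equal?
D_KL(P||Q) = 0.8791 bits, D_KL(Q||P) = 1.5725 bits. No, they are not equal.

D_KL(P||Q) = Σ P(x) log₂(P(x)/Q(x))

Computing term by term:
  P(1)·log₂(P(1)/Q(1)) = 0.6452·log₂(0.6452/0.2794) = 0.77902
  P(2)·log₂(P(2)/Q(2)) = 0.0181·log₂(0.0181/0.361) = -0.07815
  P(3)·log₂(P(3)/Q(3)) = 0.3054·log₂(0.3054/0.1694) = 0.25967
  P(4)·log₂(P(4)/Q(4)) = 0.0313·log₂(0.0313/0.1902) = -0.08148

D_KL(P||Q) = 0.77902 - 0.07815 + 0.25967 - 0.08148 = 0.87906 ≈ 0.8791 bits

D_KL(Q||P) = Σ Q(x) log₂(Q(x)/P(x))

Computing term by term:
  Q(1)·log₂(Q(1)/P(1)) = 0.2794·log₂(0.2794/0.6452) = -0.33735
  Q(2)·log₂(Q(2)/P(2)) = 0.361·log₂(0.361/0.0181) = 1.55878
  Q(3)·log₂(Q(3)/P(3)) = 0.1694·log₂(0.1694/0.3054) = -0.14404
  Q(4)·log₂(Q(4)/P(4)) = 0.1902·log₂(0.1902/0.0313) = 0.49514

D_KL(Q||P) = -0.33735 + 1.55878 - 0.14404 + 0.49514 = 1.57253 ≈ 1.5725 bits

These are NOT equal (difference: 0.6934 bits). KL divergence is asymmetric: D_KL(P||Q) ≠ D_KL(Q||P) in general.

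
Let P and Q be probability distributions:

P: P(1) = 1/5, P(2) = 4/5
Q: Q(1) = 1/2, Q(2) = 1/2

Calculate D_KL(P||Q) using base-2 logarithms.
0.2781 bits

D_KL(P||Q) = Σ P(x) log₂(P(x)/Q(x))

Computing term by term:
  P(1)·log₂(P(1)/Q(1)) = (1/5)·log₂((1/5)/(1/2)) = -0.26439
  P(2)·log₂(P(2)/Q(2)) = (4/5)·log₂((4/5)/(1/2)) = 0.54246

D_KL(P||Q) = -0.26439 + 0.54246 = 0.27807 ≈ 0.2781 bits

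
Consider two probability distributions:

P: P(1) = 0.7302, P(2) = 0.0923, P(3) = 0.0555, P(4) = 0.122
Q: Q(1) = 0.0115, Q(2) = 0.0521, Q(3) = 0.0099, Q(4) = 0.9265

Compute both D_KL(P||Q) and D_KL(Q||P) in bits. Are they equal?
D_KL(P||Q) = 4.2302 bits, D_KL(Q||P) = 2.5735 bits. No, they are not equal.

D_KL(P||Q) = Σ P(x) log₂(P(x)/Q(x))

Computing term by term:
  P(1)·log₂(P(1)/Q(1)) = 0.7302·log₂(0.7302/0.0115) = 4.37287
  P(2)·log₂(P(2)/Q(2)) = 0.0923·log₂(0.0923/0.0521) = 0.07615
  P(3)·log₂(P(3)/Q(3)) = 0.0555·log₂(0.0555/0.0099) = 0.13803
  P(4)·log₂(P(4)/Q(4)) = 0.122·log₂(0.122/0.9265) = -0.35684

D_KL(P||Q) = 4.37287 + 0.07615 + 0.13803 - 0.35684 = 4.23021 ≈ 4.2302 bits

D_KL(Q||P) = Σ Q(x) log₂(Q(x)/P(x))

Computing term by term:
  Q(1)·log₂(Q(1)/P(1)) = 0.0115·log₂(0.0115/0.7302) = -0.06887
  Q(2)·log₂(Q(2)/P(2)) = 0.0521·log₂(0.0521/0.0923) = -0.04298
  Q(3)·log₂(Q(3)/P(3)) = 0.0099·log₂(0.0099/0.0555) = -0.02462
  Q(4)·log₂(Q(4)/P(4)) = 0.9265·log₂(0.9265/0.122) = 2.70993

D_KL(Q||P) = -0.06887 - 0.04298 - 0.02462 + 2.70993 = 2.57346 ≈ 2.5735 bits

These are NOT equal (difference: 1.6567 bits). KL divergence is asymmetric: D_KL(P||Q) ≠ D_KL(Q||P) in general.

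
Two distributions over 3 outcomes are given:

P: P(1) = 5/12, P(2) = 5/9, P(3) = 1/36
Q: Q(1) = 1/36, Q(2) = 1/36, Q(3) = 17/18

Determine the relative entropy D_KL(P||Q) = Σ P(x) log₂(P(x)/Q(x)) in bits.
3.8876 bits

D_KL(P||Q) = Σ P(x) log₂(P(x)/Q(x))

Computing term by term:
  P(1)·log₂(P(1)/Q(1)) = (5/12)·log₂((5/12)/(1/36)) = 1.62787
  P(2)·log₂(P(2)/Q(2)) = (5/9)·log₂((5/9)/(1/36)) = 2.40107
  P(3)·log₂(P(3)/Q(3)) = (1/36)·log₂((1/36)/(17/18)) = -0.14132

D_KL(P||Q) = 1.62787 + 2.40107 - 0.14132 = 3.88762 ≈ 3.8876 bits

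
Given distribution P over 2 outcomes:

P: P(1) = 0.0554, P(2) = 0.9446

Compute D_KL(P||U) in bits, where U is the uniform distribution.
0.6911 bits

U(i) = 1/2 for all i

D_KL(P||U) = Σ P(x) log₂(P(x) / (1/2))
           = Σ P(x) log₂(P(x)) + log₂(2)
           = log₂(2) - H(P)

H(P) = -Σ P(x) log₂(P(x)):
  -P(1)·log₂(P(1)) = -(0.0554)·log₂(0.0554) = 0.23124
  -P(2)·log₂(P(2)) = -(0.9446)·log₂(0.9446) = 0.07767
H(P) = 0.23124 + 0.07767 = 0.30891 bits

log₂(2) = 1.00000 bits

D_KL(P||U) = 1.00000 - 0.30891 = 0.69109 ≈ 0.6911 bits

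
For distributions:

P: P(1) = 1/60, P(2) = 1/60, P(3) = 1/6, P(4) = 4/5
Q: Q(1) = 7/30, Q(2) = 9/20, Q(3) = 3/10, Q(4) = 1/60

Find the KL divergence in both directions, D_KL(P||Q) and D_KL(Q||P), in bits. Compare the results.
D_KL(P||Q) = 4.1839 bits, D_KL(Q||P) = 3.1894 bits. D_KL(P||Q) is larger than D_KL(Q||P) by 0.9945 bits; the two directions differ.

D_KL(P||Q) = Σ P(x) log₂(P(x)/Q(x))

Computing term by term:
  P(1)·log₂(P(1)/Q(1)) = (1/60)·log₂((1/60)/(7/30)) = -0.06346
  P(2)·log₂(P(2)/Q(2)) = (1/60)·log₂((1/60)/(9/20)) = -0.07925
  P(3)·log₂(P(3)/Q(3)) = (1/6)·log₂((1/6)/(3/10)) = -0.14133
  P(4)·log₂(P(4)/Q(4)) = (4/5)·log₂((4/5)/(1/60)) = 4.46797

D_KL(P||Q) = -0.06346 - 0.07925 - 0.14133 + 4.46797 = 4.18393 ≈ 4.1839 bits

D_KL(Q||P) = Σ Q(x) log₂(Q(x)/P(x))

Computing term by term:
  Q(1)·log₂(Q(1)/P(1)) = (7/30)·log₂((7/30)/(1/60)) = 0.88838
  Q(2)·log₂(Q(2)/P(2)) = (9/20)·log₂((9/20)/(1/60)) = 2.13970
  Q(3)·log₂(Q(3)/P(3)) = (3/10)·log₂((3/10)/(1/6)) = 0.25440
  Q(4)·log₂(Q(4)/P(4)) = (1/60)·log₂((1/60)/(4/5)) = -0.09308

D_KL(Q||P) = 0.88838 + 2.13970 + 0.25440 - 0.09308 = 3.18940 ≈ 3.1894 bits

These are NOT equal (difference: 0.9945 bits). KL divergence is asymmetric: D_KL(P||Q) ≠ D_KL(Q||P) in general.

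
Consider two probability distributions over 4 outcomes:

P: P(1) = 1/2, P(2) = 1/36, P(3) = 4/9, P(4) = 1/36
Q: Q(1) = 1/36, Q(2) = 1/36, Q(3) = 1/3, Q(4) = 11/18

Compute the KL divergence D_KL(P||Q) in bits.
2.1456 bits

D_KL(P||Q) = Σ P(x) log₂(P(x)/Q(x))

Computing term by term:
  P(1)·log₂(P(1)/Q(1)) = (1/2)·log₂((1/2)/(1/36)) = 2.08496
  P(2)·log₂(P(2)/Q(2)) = (1/36)·log₂((1/36)/(1/36)) = 0.00000
  P(3)·log₂(P(3)/Q(3)) = (4/9)·log₂((4/9)/(1/3)) = 0.18446
  P(4)·log₂(P(4)/Q(4)) = (1/36)·log₂((1/36)/(11/18)) = -0.12387

D_KL(P||Q) = 2.08496 + 0.00000 + 0.18446 - 0.12387 = 2.14555 ≈ 2.1456 bits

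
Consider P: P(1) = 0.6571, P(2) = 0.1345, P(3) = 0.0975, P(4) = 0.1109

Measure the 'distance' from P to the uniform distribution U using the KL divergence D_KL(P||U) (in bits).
0.5333 bits

U(i) = 1/4 for all i

D_KL(P||U) = Σ P(x) log₂(P(x) / (1/4))
           = Σ P(x) log₂(P(x)) + log₂(4)
           = log₂(4) - H(P)

H(P) = -Σ P(x) log₂(P(x)):
  -P(1)·log₂(P(1)) = -(0.6571)·log₂(0.6571) = 0.39808
  -P(2)·log₂(P(2)) = -(0.1345)·log₂(0.1345) = 0.38929
  -P(3)·log₂(P(3)) = -(0.0975)·log₂(0.0975) = 0.32745
  -P(4)·log₂(P(4)) = -(0.1109)·log₂(0.1109) = 0.35185
H(P) = 0.39808 + 0.38929 + 0.32745 + 0.35185 = 1.46667 bits

log₂(4) = 2.00000 bits

D_KL(P||U) = 2.00000 - 1.46667 = 0.53333 ≈ 0.5333 bits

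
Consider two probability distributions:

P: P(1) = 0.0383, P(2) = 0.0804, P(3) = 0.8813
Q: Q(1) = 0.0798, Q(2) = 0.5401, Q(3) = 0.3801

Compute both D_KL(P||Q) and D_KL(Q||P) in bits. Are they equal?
D_KL(P||Q) = 0.8077 bits, D_KL(Q||P) = 1.1075 bits. No, they are not equal.

D_KL(P||Q) = Σ P(x) log₂(P(x)/Q(x))

Computing term by term:
  P(1)·log₂(P(1)/Q(1)) = 0.0383·log₂(0.0383/0.0798) = -0.04056
  P(2)·log₂(P(2)/Q(2)) = 0.0804·log₂(0.0804/0.5401) = -0.22094
  P(3)·log₂(P(3)/Q(3)) = 0.8813·log₂(0.8813/0.3801) = 1.06924

D_KL(P||Q) = -0.04056 - 0.22094 + 1.06924 = 0.80774 ≈ 0.8077 bits

D_KL(Q||P) = Σ Q(x) log₂(Q(x)/P(x))

Computing term by term:
  Q(1)·log₂(Q(1)/P(1)) = 0.0798·log₂(0.0798/0.0383) = 0.08451
  Q(2)·log₂(Q(2)/P(2)) = 0.5401·log₂(0.5401/0.0804) = 1.48417
  Q(3)·log₂(Q(3)/P(3)) = 0.3801·log₂(0.3801/0.8813) = -0.46116

D_KL(Q||P) = 0.08451 + 1.48417 - 0.46116 = 1.10752 ≈ 1.1075 bits

These are NOT equal (difference: 0.2998 bits). KL divergence is asymmetric: D_KL(P||Q) ≠ D_KL(Q||P) in general.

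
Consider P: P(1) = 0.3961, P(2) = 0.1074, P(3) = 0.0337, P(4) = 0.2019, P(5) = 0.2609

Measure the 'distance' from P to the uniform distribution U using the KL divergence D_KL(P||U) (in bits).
0.3104 bits

U(i) = 1/5 for all i

D_KL(P||U) = Σ P(x) log₂(P(x) / (1/5))
           = Σ P(x) log₂(P(x)) + log₂(5)
           = log₂(5) - H(P)

H(P) = -Σ P(x) log₂(P(x)):
  -P(1)·log₂(P(1)) = -(0.3961)·log₂(0.3961) = 0.52921
  -P(2)·log₂(P(2)) = -(0.1074)·log₂(0.1074) = 0.34571
  -P(3)·log₂(P(3)) = -(0.0337)·log₂(0.0337) = 0.16483
  -P(4)·log₂(P(4)) = -(0.2019)·log₂(0.2019) = 0.46604
  -P(5)·log₂(P(5)) = -(0.2609)·log₂(0.2609) = 0.50574
H(P) = 0.52921 + 0.34571 + 0.16483 + 0.46604 + 0.50574 = 2.01153 bits

log₂(5) = 2.32193 bits

D_KL(P||U) = 2.32193 - 2.01153 = 0.31040 ≈ 0.3104 bits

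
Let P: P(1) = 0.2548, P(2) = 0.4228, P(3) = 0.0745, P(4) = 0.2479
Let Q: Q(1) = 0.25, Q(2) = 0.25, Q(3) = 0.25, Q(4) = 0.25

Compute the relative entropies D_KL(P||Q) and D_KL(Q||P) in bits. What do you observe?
D_KL(P||Q) = 0.1944 bits, D_KL(Q||P) = 0.2433 bits. The two directions give different values (D_KL(Q||P) exceeds D_KL(P||Q) by 0.0489 bits): KL divergence is asymmetric.

D_KL(P||Q) = Σ P(x) log₂(P(x)/Q(x))

Computing term by term:
  P(1)·log₂(P(1)/Q(1)) = 0.2548·log₂(0.2548/0.25) = 0.00699
  P(2)·log₂(P(2)/Q(2)) = 0.4228·log₂(0.4228/0.25) = 0.32050
  P(3)·log₂(P(3)/Q(3)) = 0.0745·log₂(0.0745/0.25) = -0.13012
  P(4)·log₂(P(4)/Q(4)) = 0.2479·log₂(0.2479/0.25) = -0.00302

D_KL(P||Q) = 0.00699 + 0.32050 - 0.13012 - 0.00302 = 0.19435 ≈ 0.1944 bits

D_KL(Q||P) = Σ Q(x) log₂(Q(x)/P(x))

Computing term by term:
  Q(1)·log₂(Q(1)/P(1)) = 0.25·log₂(0.25/0.2548) = -0.00686
  Q(2)·log₂(Q(2)/P(2)) = 0.25·log₂(0.25/0.4228) = -0.18951
  Q(3)·log₂(Q(3)/P(3)) = 0.25·log₂(0.25/0.0745) = 0.43665
  Q(4)·log₂(Q(4)/P(4)) = 0.25·log₂(0.25/0.2479) = 0.00304

D_KL(Q||P) = -0.00686 - 0.18951 + 0.43665 + 0.00304 = 0.24332 ≈ 0.2433 bits

These are NOT equal (difference: 0.0489 bits). KL divergence is asymmetric: D_KL(P||Q) ≠ D_KL(Q||P) in general.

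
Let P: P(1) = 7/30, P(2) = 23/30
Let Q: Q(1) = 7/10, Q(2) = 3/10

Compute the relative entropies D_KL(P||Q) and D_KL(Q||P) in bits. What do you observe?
D_KL(P||Q) = 0.6680 bits, D_KL(Q||P) = 0.7034 bits. The two directions give different values (D_KL(Q||P) exceeds D_KL(P||Q) by 0.0354 bits): KL divergence is asymmetric.

D_KL(P||Q) = Σ P(x) log₂(P(x)/Q(x))

Computing term by term:
  P(1)·log₂(P(1)/Q(1)) = (7/30)·log₂((7/30)/(7/10)) = -0.36982
  P(2)·log₂(P(2)/Q(2)) = (23/30)·log₂((23/30)/(3/10)) = 1.03779

D_KL(P||Q) = -0.36982 + 1.03779 = 0.66797 ≈ 0.6680 bits

D_KL(Q||P) = Σ Q(x) log₂(Q(x)/P(x))

Computing term by term:
  Q(1)·log₂(Q(1)/P(1)) = (7/10)·log₂((7/10)/(7/30)) = 1.10947
  Q(2)·log₂(Q(2)/P(2)) = (3/10)·log₂((3/10)/(23/30)) = -0.40609

D_KL(Q||P) = 1.10947 - 0.40609 = 0.70338 ≈ 0.7034 bits

These are NOT equal (difference: 0.0354 bits). KL divergence is asymmetric: D_KL(P||Q) ≠ D_KL(Q||P) in general.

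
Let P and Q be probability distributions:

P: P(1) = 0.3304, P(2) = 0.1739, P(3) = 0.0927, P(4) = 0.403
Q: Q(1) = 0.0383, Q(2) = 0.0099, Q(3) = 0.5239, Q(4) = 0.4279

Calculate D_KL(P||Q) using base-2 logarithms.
1.4797 bits

D_KL(P||Q) = Σ P(x) log₂(P(x)/Q(x))

Computing term by term:
  P(1)·log₂(P(1)/Q(1)) = 0.3304·log₂(0.3304/0.0383) = 1.02715
  P(2)·log₂(P(2)/Q(2)) = 0.1739·log₂(0.1739/0.0099) = 0.71902
  P(3)·log₂(P(3)/Q(3)) = 0.0927·log₂(0.0927/0.5239) = -0.23162
  P(4)·log₂(P(4)/Q(4)) = 0.403·log₂(0.403/0.4279) = -0.03486

D_KL(P||Q) = 1.02715 + 0.71902 - 0.23162 - 0.03486 = 1.47969 ≈ 1.4797 bits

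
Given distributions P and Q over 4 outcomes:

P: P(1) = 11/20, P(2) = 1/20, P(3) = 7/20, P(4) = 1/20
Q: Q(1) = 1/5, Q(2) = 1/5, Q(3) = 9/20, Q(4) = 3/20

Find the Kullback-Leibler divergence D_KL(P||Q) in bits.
0.4965 bits

D_KL(P||Q) = Σ P(x) log₂(P(x)/Q(x))

Computing term by term:
  P(1)·log₂(P(1)/Q(1)) = (11/20)·log₂((11/20)/(1/5)) = 0.80269
  P(2)·log₂(P(2)/Q(2)) = (1/20)·log₂((1/20)/(1/5)) = -0.10000
  P(3)·log₂(P(3)/Q(3)) = (7/20)·log₂((7/20)/(9/20)) = -0.12690
  P(4)·log₂(P(4)/Q(4)) = (1/20)·log₂((1/20)/(3/20)) = -0.07925

D_KL(P||Q) = 0.80269 - 0.10000 - 0.12690 - 0.07925 = 0.49654 ≈ 0.4965 bits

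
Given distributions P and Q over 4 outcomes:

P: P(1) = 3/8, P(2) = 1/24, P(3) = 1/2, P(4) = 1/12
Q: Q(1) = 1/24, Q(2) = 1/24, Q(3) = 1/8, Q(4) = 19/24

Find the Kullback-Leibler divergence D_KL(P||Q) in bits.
1.9181 bits

D_KL(P||Q) = Σ P(x) log₂(P(x)/Q(x))

Computing term by term:
  P(1)·log₂(P(1)/Q(1)) = (3/8)·log₂((3/8)/(1/24)) = 1.18872
  P(2)·log₂(P(2)/Q(2)) = (1/24)·log₂((1/24)/(1/24)) = 0.00000
  P(3)·log₂(P(3)/Q(3)) = (1/2)·log₂((1/2)/(1/8)) = 1.00000
  P(4)·log₂(P(4)/Q(4)) = (1/12)·log₂((1/12)/(19/24)) = -0.27066

D_KL(P||Q) = 1.18872 + 0.00000 + 1.00000 - 0.27066 = 1.91806 ≈ 1.9181 bits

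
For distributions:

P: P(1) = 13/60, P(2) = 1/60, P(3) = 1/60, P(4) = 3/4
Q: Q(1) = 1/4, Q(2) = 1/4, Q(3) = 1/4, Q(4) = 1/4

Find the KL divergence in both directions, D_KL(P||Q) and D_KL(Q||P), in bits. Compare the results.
D_KL(P||Q) = 1.0138 bits, D_KL(Q||P) = 1.6088 bits. D_KL(Q||P) is larger than D_KL(P||Q) by 0.5950 bits; the two directions differ.

D_KL(P||Q) = Σ P(x) log₂(P(x)/Q(x))

Computing term by term:
  P(1)·log₂(P(1)/Q(1)) = (13/60)·log₂((13/60)/(1/4)) = -0.04473
  P(2)·log₂(P(2)/Q(2)) = (1/60)·log₂((1/60)/(1/4)) = -0.06511
  P(3)·log₂(P(3)/Q(3)) = (1/60)·log₂((1/60)/(1/4)) = -0.06511
  P(4)·log₂(P(4)/Q(4)) = (3/4)·log₂((3/4)/(1/4)) = 1.18872

D_KL(P||Q) = -0.04473 - 0.06511 - 0.06511 + 1.18872 = 1.01377 ≈ 1.0138 bits

D_KL(Q||P) = Σ Q(x) log₂(Q(x)/P(x))

Computing term by term:
  Q(1)·log₂(Q(1)/P(1)) = (1/4)·log₂((1/4)/(13/60)) = 0.05161
  Q(2)·log₂(Q(2)/P(2)) = (1/4)·log₂((1/4)/(1/60)) = 0.97672
  Q(3)·log₂(Q(3)/P(3)) = (1/4)·log₂((1/4)/(1/60)) = 0.97672
  Q(4)·log₂(Q(4)/P(4)) = (1/4)·log₂((1/4)/(3/4)) = -0.39624

D_KL(Q||P) = 0.05161 + 0.97672 + 0.97672 - 0.39624 = 1.60881 ≈ 1.6088 bits

These are NOT equal (difference: 0.5950 bits). KL divergence is asymmetric: D_KL(P||Q) ≠ D_KL(Q||P) in general.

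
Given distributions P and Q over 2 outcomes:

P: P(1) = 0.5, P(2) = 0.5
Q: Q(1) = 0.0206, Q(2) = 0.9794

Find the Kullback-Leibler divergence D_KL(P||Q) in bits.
1.8156 bits

D_KL(P||Q) = Σ P(x) log₂(P(x)/Q(x))

Computing term by term:
  P(1)·log₂(P(1)/Q(1)) = 0.5·log₂(0.5/0.0206) = 2.30061
  P(2)·log₂(P(2)/Q(2)) = 0.5·log₂(0.5/0.9794) = -0.48499

D_KL(P||Q) = 2.30061 - 0.48499 = 1.81562 ≈ 1.8156 bits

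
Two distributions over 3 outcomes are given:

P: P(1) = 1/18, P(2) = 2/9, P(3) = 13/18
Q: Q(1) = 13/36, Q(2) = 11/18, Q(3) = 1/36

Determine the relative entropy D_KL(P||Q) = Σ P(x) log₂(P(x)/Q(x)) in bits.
2.9204 bits

D_KL(P||Q) = Σ P(x) log₂(P(x)/Q(x))

Computing term by term:
  P(1)·log₂(P(1)/Q(1)) = (1/18)·log₂((1/18)/(13/36)) = -0.15002
  P(2)·log₂(P(2)/Q(2)) = (2/9)·log₂((2/9)/(11/18)) = -0.32432
  P(3)·log₂(P(3)/Q(3)) = (13/18)·log₂((13/18)/(1/36)) = 3.39476

D_KL(P||Q) = -0.15002 - 0.32432 + 3.39476 = 2.92042 ≈ 2.9204 bits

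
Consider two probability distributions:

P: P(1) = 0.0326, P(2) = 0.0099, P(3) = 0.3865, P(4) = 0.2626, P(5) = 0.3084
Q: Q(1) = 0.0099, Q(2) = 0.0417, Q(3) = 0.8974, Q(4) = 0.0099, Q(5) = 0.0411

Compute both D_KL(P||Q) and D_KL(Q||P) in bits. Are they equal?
D_KL(P||Q) = 1.7044 bits, D_KL(Q||P) = 0.9938 bits. No, they are not equal.

D_KL(P||Q) = Σ P(x) log₂(P(x)/Q(x))

Computing term by term:
  P(1)·log₂(P(1)/Q(1)) = 0.0326·log₂(0.0326/0.0099) = 0.05605
  P(2)·log₂(P(2)/Q(2)) = 0.0099·log₂(0.0099/0.0417) = -0.02054
  P(3)·log₂(P(3)/Q(3)) = 0.3865·log₂(0.3865/0.8974) = -0.46971
  P(4)·log₂(P(4)/Q(4)) = 0.2626·log₂(0.2626/0.0099) = 1.24191
  P(5)·log₂(P(5)/Q(5)) = 0.3084·log₂(0.3084/0.0411) = 0.89670

D_KL(P||Q) = 0.05605 - 0.02054 - 0.46971 + 1.24191 + 0.89670 = 1.70441 ≈ 1.7044 bits

D_KL(Q||P) = Σ Q(x) log₂(Q(x)/P(x))

Computing term by term:
  Q(1)·log₂(Q(1)/P(1)) = 0.0099·log₂(0.0099/0.0326) = -0.01702
  Q(2)·log₂(Q(2)/P(2)) = 0.0417·log₂(0.0417/0.0099) = 0.08651
  Q(3)·log₂(Q(3)/P(3)) = 0.8974·log₂(0.8974/0.3865) = 1.09059
  Q(4)·log₂(Q(4)/P(4)) = 0.0099·log₂(0.0099/0.2626) = -0.04682
  Q(5)·log₂(Q(5)/P(5)) = 0.0411·log₂(0.0411/0.3084) = -0.11950

D_KL(Q||P) = -0.01702 + 0.08651 + 1.09059 - 0.04682 - 0.11950 = 0.99376 ≈ 0.9938 bits

These are NOT equal (difference: 0.7106 bits). KL divergence is asymmetric: D_KL(P||Q) ≠ D_KL(Q||P) in general.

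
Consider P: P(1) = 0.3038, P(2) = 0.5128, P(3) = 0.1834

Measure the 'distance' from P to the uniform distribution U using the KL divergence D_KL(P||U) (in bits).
0.1199 bits

U(i) = 1/3 for all i

D_KL(P||U) = Σ P(x) log₂(P(x) / (1/3))
           = Σ P(x) log₂(P(x)) + log₂(3)
           = log₂(3) - H(P)

H(P) = -Σ P(x) log₂(P(x)):
  -P(1)·log₂(P(1)) = -(0.3038)·log₂(0.3038) = 0.52217
  -P(2)·log₂(P(2)) = -(0.5128)·log₂(0.5128) = 0.49410
  -P(3)·log₂(P(3)) = -(0.1834)·log₂(0.1834) = 0.44877
H(P) = 0.52217 + 0.49410 + 0.44877 = 1.46504 bits

log₂(3) = 1.58496 bits

D_KL(P||U) = 1.58496 - 1.46504 = 0.11992 ≈ 0.1199 bits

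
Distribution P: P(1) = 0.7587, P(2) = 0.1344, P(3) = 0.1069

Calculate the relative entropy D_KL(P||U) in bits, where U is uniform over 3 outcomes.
0.5487 bits

U(i) = 1/3 for all i

D_KL(P||U) = Σ P(x) log₂(P(x) / (1/3))
           = Σ P(x) log₂(P(x)) + log₂(3)
           = log₂(3) - H(P)

H(P) = -Σ P(x) log₂(P(x)):
  -P(1)·log₂(P(1)) = -(0.7587)·log₂(0.7587) = 0.30226
  -P(2)·log₂(P(2)) = -(0.1344)·log₂(0.1344) = 0.38914
  -P(3)·log₂(P(3)) = -(0.1069)·log₂(0.1069) = 0.34482
H(P) = 0.30226 + 0.38914 + 0.34482 = 1.03622 bits

log₂(3) = 1.58496 bits

D_KL(P||U) = 1.58496 - 1.03622 = 0.54874 ≈ 0.5487 bits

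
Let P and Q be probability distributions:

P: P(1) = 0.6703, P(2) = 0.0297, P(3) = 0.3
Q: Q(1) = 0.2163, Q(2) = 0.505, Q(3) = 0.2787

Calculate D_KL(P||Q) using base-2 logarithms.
1.0042 bits

D_KL(P||Q) = Σ P(x) log₂(P(x)/Q(x))

Computing term by term:
  P(1)·log₂(P(1)/Q(1)) = 0.6703·log₂(0.6703/0.2163) = 1.09378
  P(2)·log₂(P(2)/Q(2)) = 0.0297·log₂(0.0297/0.505) = -0.12141
  P(3)·log₂(P(3)/Q(3)) = 0.3·log₂(0.3/0.2787) = 0.03187

D_KL(P||Q) = 1.09378 - 0.12141 + 0.03187 = 1.00424 ≈ 1.0042 bits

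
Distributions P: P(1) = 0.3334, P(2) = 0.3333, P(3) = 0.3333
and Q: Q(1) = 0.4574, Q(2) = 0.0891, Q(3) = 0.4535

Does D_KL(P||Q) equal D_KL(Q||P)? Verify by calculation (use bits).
D_KL(P||Q) = 0.3342 bits, D_KL(Q||P) = 0.2406 bits. No — D_KL(P||Q) ≠ D_KL(Q||P) for this pair.

D_KL(P||Q) = Σ P(x) log₂(P(x)/Q(x))

Computing term by term:
  P(1)·log₂(P(1)/Q(1)) = 0.3334·log₂(0.3334/0.4574) = -0.15210
  P(2)·log₂(P(2)/Q(2)) = 0.3333·log₂(0.3333/0.0891) = 0.63438
  P(3)·log₂(P(3)/Q(3)) = 0.3333·log₂(0.3333/0.4535) = -0.14808

D_KL(P||Q) = -0.15210 + 0.63438 - 0.14808 = 0.33420 ≈ 0.3342 bits

D_KL(Q||P) = Σ Q(x) log₂(Q(x)/P(x))

Computing term by term:
  Q(1)·log₂(Q(1)/P(1)) = 0.4574·log₂(0.4574/0.3334) = 0.20867
  Q(2)·log₂(Q(2)/P(2)) = 0.0891·log₂(0.0891/0.3333) = -0.16959
  Q(3)·log₂(Q(3)/P(3)) = 0.4535·log₂(0.4535/0.3333) = 0.20148

D_KL(Q||P) = 0.20867 - 0.16959 + 0.20148 = 0.24056 ≈ 0.2406 bits

These are NOT equal (difference: 0.0936 bits). KL divergence is asymmetric: D_KL(P||Q) ≠ D_KL(Q||P) in general.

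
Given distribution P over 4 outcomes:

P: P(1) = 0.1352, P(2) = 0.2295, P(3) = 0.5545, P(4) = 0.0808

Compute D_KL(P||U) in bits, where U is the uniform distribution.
0.3574 bits

U(i) = 1/4 for all i

D_KL(P||U) = Σ P(x) log₂(P(x) / (1/4))
           = Σ P(x) log₂(P(x)) + log₂(4)
           = log₂(4) - H(P)

H(P) = -Σ P(x) log₂(P(x)):
  -P(1)·log₂(P(1)) = -(0.1352)·log₂(0.1352) = 0.39030
  -P(2)·log₂(P(2)) = -(0.2295)·log₂(0.2295) = 0.48733
  -P(3)·log₂(P(3)) = -(0.5545)·log₂(0.5545) = 0.47174
  -P(4)·log₂(P(4)) = -(0.0808)·log₂(0.0808) = 0.29326
H(P) = 0.39030 + 0.48733 + 0.47174 + 0.29326 = 1.64263 bits

log₂(4) = 2.00000 bits

D_KL(P||U) = 2.00000 - 1.64263 = 0.35737 ≈ 0.3574 bits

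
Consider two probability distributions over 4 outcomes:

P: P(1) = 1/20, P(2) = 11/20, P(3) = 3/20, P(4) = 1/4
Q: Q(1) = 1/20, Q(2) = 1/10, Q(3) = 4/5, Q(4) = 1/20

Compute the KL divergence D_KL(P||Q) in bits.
1.5709 bits

D_KL(P||Q) = Σ P(x) log₂(P(x)/Q(x))

Computing term by term:
  P(1)·log₂(P(1)/Q(1)) = (1/20)·log₂((1/20)/(1/20)) = 0.00000
  P(2)·log₂(P(2)/Q(2)) = (11/20)·log₂((11/20)/(1/10)) = 1.35269
  P(3)·log₂(P(3)/Q(3)) = (3/20)·log₂((3/20)/(4/5)) = -0.36226
  P(4)·log₂(P(4)/Q(4)) = (1/4)·log₂((1/4)/(1/20)) = 0.58048

D_KL(P||Q) = 0.00000 + 1.35269 - 0.36226 + 0.58048 = 1.57091 ≈ 1.5709 bits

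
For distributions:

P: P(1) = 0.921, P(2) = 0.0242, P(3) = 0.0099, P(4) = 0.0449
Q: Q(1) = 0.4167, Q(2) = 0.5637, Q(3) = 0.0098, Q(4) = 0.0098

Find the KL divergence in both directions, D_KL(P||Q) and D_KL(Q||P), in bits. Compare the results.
D_KL(P||Q) = 1.0426 bits, D_KL(Q||P) = 2.0618 bits. D_KL(Q||P) is larger than D_KL(P||Q) by 1.0192 bits; the two directions differ.

D_KL(P||Q) = Σ P(x) log₂(P(x)/Q(x))

Computing term by term:
  P(1)·log₂(P(1)/Q(1)) = 0.921·log₂(0.921/0.4167) = 1.05380
  P(2)·log₂(P(2)/Q(2)) = 0.0242·log₂(0.0242/0.5637) = -0.10991
  P(3)·log₂(P(3)/Q(3)) = 0.0099·log₂(0.0099/0.0098) = 0.00015
  P(4)·log₂(P(4)/Q(4)) = 0.0449·log₂(0.0449/0.0098) = 0.09859

D_KL(P||Q) = 1.05380 - 0.10991 + 0.00015 + 0.09859 = 1.04263 ≈ 1.0426 bits

D_KL(Q||P) = Σ Q(x) log₂(Q(x)/P(x))

Computing term by term:
  Q(1)·log₂(Q(1)/P(1)) = 0.4167·log₂(0.4167/0.921) = -0.47678
  Q(2)·log₂(Q(2)/P(2)) = 0.5637·log₂(0.5637/0.0242) = 2.56024
  Q(3)·log₂(Q(3)/P(3)) = 0.0098·log₂(0.0098/0.0099) = -0.00014
  Q(4)·log₂(Q(4)/P(4)) = 0.0098·log₂(0.0098/0.0449) = -0.02152

D_KL(Q||P) = -0.47678 + 2.56024 - 0.00014 - 0.02152 = 2.06180 ≈ 2.0618 bits

These are NOT equal (difference: 1.0192 bits). KL divergence is asymmetric: D_KL(P||Q) ≠ D_KL(Q||P) in general.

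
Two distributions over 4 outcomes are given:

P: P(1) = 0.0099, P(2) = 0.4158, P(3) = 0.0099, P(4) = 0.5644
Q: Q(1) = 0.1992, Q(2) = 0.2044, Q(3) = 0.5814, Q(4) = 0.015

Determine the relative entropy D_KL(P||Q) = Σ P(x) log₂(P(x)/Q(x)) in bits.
3.2788 bits

D_KL(P||Q) = Σ P(x) log₂(P(x)/Q(x))

Computing term by term:
  P(1)·log₂(P(1)/Q(1)) = 0.0099·log₂(0.0099/0.1992) = -0.04287
  P(2)·log₂(P(2)/Q(2)) = 0.4158·log₂(0.4158/0.2044) = 0.42598
  P(3)·log₂(P(3)/Q(3)) = 0.0099·log₂(0.0099/0.5814) = -0.05817
  P(4)·log₂(P(4)/Q(4)) = 0.5644·log₂(0.5644/0.015) = 2.95389

D_KL(P||Q) = -0.04287 + 0.42598 - 0.05817 + 2.95389 = 3.27883 ≈ 3.2788 bits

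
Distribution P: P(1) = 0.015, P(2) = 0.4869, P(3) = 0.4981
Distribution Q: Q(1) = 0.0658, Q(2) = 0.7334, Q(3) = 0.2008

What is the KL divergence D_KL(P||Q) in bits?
0.3331 bits

D_KL(P||Q) = Σ P(x) log₂(P(x)/Q(x))

Computing term by term:
  P(1)·log₂(P(1)/Q(1)) = 0.015·log₂(0.015/0.0658) = -0.03200
  P(2)·log₂(P(2)/Q(2)) = 0.4869·log₂(0.4869/0.7334) = -0.28775
  P(3)·log₂(P(3)/Q(3)) = 0.4981·log₂(0.4981/0.2008) = 0.65285

D_KL(P||Q) = -0.03200 - 0.28775 + 0.65285 = 0.33310 ≈ 0.3331 bits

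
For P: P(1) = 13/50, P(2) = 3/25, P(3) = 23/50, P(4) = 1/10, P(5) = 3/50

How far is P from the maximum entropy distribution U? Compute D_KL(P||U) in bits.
0.3585 bits

U(i) = 1/5 for all i

D_KL(P||U) = Σ P(x) log₂(P(x) / (1/5))
           = Σ P(x) log₂(P(x)) + log₂(5)
           = log₂(5) - H(P)

H(P) = -Σ P(x) log₂(P(x)):
  -P(1)·log₂(P(1)) = -(13/50)·log₂(13/50) = 0.50529
  -P(2)·log₂(P(2)) = -(3/25)·log₂(3/25) = 0.36707
  -P(3)·log₂(P(3)) = -(23/50)·log₂(23/50) = 0.51534
  -P(4)·log₂(P(4)) = -(1/10)·log₂(1/10) = 0.33219
  -P(5)·log₂(P(5)) = -(3/50)·log₂(3/50) = 0.24353
H(P) = 0.50529 + 0.36707 + 0.51534 + 0.33219 + 0.24353 = 1.96342 bits

log₂(5) = 2.32193 bits

D_KL(P||U) = 2.32193 - 1.96342 = 0.35851 ≈ 0.3585 bits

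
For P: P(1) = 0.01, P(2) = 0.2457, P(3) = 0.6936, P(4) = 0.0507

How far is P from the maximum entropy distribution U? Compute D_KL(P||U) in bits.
0.8518 bits

U(i) = 1/4 for all i

D_KL(P||U) = Σ P(x) log₂(P(x) / (1/4))
           = Σ P(x) log₂(P(x)) + log₂(4)
           = log₂(4) - H(P)

H(P) = -Σ P(x) log₂(P(x)):
  -P(1)·log₂(P(1)) = -(0.01)·log₂(0.01) = 0.06644
  -P(2)·log₂(P(2)) = -(0.2457)·log₂(0.2457) = 0.49755
  -P(3)·log₂(P(3)) = -(0.6936)·log₂(0.6936) = 0.36610
  -P(4)·log₂(P(4)) = -(0.0507)·log₂(0.0507) = 0.21810
H(P) = 0.06644 + 0.49755 + 0.36610 + 0.21810 = 1.14819 bits

log₂(4) = 2.00000 bits

D_KL(P||U) = 2.00000 - 1.14819 = 0.85181 ≈ 0.8518 bits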